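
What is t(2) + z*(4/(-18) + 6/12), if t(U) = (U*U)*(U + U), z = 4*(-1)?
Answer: 134/9 ≈ 14.889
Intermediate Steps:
z = -4
t(U) = 2*U**3 (t(U) = U**2*(2*U) = 2*U**3)
t(2) + z*(4/(-18) + 6/12) = 2*2**3 - 4*(4/(-18) + 6/12) = 2*8 - 4*(4*(-1/18) + 6*(1/12)) = 16 - 4*(-2/9 + 1/2) = 16 - 4*5/18 = 16 - 10/9 = 134/9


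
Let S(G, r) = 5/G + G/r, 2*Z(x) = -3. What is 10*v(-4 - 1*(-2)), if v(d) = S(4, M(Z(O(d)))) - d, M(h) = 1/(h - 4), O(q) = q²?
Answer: -375/2 ≈ -187.50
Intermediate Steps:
Z(x) = -3/2 (Z(x) = (½)*(-3) = -3/2)
M(h) = 1/(-4 + h)
v(d) = -83/4 - d (v(d) = (5/4 + 4/(1/(-4 - 3/2))) - d = (5*(¼) + 4/(1/(-11/2))) - d = (5/4 + 4/(-2/11)) - d = (5/4 + 4*(-11/2)) - d = (5/4 - 22) - d = -83/4 - d)
10*v(-4 - 1*(-2)) = 10*(-83/4 - (-4 - 1*(-2))) = 10*(-83/4 - (-4 + 2)) = 10*(-83/4 - 1*(-2)) = 10*(-83/4 + 2) = 10*(-75/4) = -375/2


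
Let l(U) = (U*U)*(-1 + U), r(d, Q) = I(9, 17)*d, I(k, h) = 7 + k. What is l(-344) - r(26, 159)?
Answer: -40826336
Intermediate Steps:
r(d, Q) = 16*d (r(d, Q) = (7 + 9)*d = 16*d)
l(U) = U**2*(-1 + U)
l(-344) - r(26, 159) = (-344)**2*(-1 - 344) - 16*26 = 118336*(-345) - 1*416 = -40825920 - 416 = -40826336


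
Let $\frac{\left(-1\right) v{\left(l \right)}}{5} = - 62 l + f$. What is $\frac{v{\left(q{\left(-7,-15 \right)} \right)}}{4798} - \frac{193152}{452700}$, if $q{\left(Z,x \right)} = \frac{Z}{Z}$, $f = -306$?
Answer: $- \frac{7768}{179925} \approx -0.043174$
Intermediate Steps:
$q{\left(Z,x \right)} = 1$
$v{\left(l \right)} = 1530 + 310 l$ ($v{\left(l \right)} = - 5 \left(- 62 l - 306\right) = - 5 \left(-306 - 62 l\right) = 1530 + 310 l$)
$\frac{v{\left(q{\left(-7,-15 \right)} \right)}}{4798} - \frac{193152}{452700} = \frac{1530 + 310 \cdot 1}{4798} - \frac{193152}{452700} = \left(1530 + 310\right) \frac{1}{4798} - \frac{32}{75} = 1840 \cdot \frac{1}{4798} - \frac{32}{75} = \frac{920}{2399} - \frac{32}{75} = - \frac{7768}{179925}$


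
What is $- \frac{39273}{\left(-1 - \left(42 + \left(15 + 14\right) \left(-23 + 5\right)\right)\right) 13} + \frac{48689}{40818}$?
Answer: $- \frac{99989147}{19551822} \approx -5.1141$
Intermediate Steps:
$- \frac{39273}{\left(-1 - \left(42 + \left(15 + 14\right) \left(-23 + 5\right)\right)\right) 13} + \frac{48689}{40818} = - \frac{39273}{\left(-1 - \left(42 + 29 \left(-18\right)\right)\right) 13} + 48689 \cdot \frac{1}{40818} = - \frac{39273}{\left(-1 - -480\right) 13} + \frac{48689}{40818} = - \frac{39273}{\left(-1 + \left(-42 + 522\right)\right) 13} + \frac{48689}{40818} = - \frac{39273}{\left(-1 + 480\right) 13} + \frac{48689}{40818} = - \frac{39273}{479 \cdot 13} + \frac{48689}{40818} = - \frac{39273}{6227} + \frac{48689}{40818} = \left(-39273\right) \frac{1}{6227} + \frac{48689}{40818} = - \frac{3021}{479} + \frac{48689}{40818} = - \frac{99989147}{19551822}$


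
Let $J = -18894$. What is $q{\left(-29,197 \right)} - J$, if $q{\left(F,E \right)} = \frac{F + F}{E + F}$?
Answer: $\frac{1587067}{84} \approx 18894.0$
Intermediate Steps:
$q{\left(F,E \right)} = \frac{2 F}{E + F}$
$q{\left(-29,197 \right)} - J = 2 \left(-29\right) \frac{1}{197 - 29} - -18894 = 2 \left(-29\right) \frac{1}{168} + 18894 = - \frac{29}{84} + 18894 = \frac{1587067}{84}$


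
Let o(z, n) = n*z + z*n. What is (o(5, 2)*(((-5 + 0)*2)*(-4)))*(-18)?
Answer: -14400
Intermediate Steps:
o(z, n) = 2*n*z (o(z, n) = n*z + n*z = 2*n*z)
(o(5, 2)*(((-5 + 0)*2)*(-4)))*(-18) = ((2*2*5)*(((-5 + 0)*2)*(-4)))*(-18) = (20*(-5*2*(-4)))*(-18) = (20*(-10*(-4)))*(-18) = (20*40)*(-18) = 800*(-18) = -14400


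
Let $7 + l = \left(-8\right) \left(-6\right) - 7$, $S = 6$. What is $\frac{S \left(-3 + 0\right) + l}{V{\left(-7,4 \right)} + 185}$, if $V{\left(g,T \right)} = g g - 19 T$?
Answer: $\frac{8}{79} \approx 0.10127$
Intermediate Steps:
$V{\left(g,T \right)} = g^{2} - 19 T$
$l = 34$ ($l = -7 - -41 = -7 + \left(48 - 7\right) = -7 + 41 = 34$)
$\frac{S \left(-3 + 0\right) + l}{V{\left(-7,4 \right)} + 185} = \frac{6 \left(-3 + 0\right) + 34}{\left(\left(-7\right)^{2} - 76\right) + 185} = \frac{6 \left(-3\right) + 34}{\left(49 - 76\right) + 185} = \frac{-18 + 34}{-27 + 185} = \frac{16}{158} = 16 \cdot \frac{1}{158} = \frac{8}{79}$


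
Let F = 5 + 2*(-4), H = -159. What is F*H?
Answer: 477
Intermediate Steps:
F = -3 (F = 5 - 8 = -3)
F*H = -3*(-159) = 477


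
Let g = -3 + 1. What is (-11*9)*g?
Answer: 198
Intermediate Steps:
g = -2
(-11*9)*g = -11*9*(-2) = -99*(-2) = 198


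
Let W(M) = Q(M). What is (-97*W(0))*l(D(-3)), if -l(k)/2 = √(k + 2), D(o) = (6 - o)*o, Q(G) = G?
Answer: 0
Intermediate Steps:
W(M) = M
D(o) = o*(6 - o)
l(k) = -2*√(2 + k) (l(k) = -2*√(k + 2) = -2*√(2 + k))
(-97*W(0))*l(D(-3)) = (-97*0)*(-2*√(2 - 3*(6 - 1*(-3)))) = 0*(-2*√(2 - 3*(6 + 3))) = 0*(-2*√(2 - 3*9)) = 0*(-2*√(2 - 27)) = 0*(-10*I) = 0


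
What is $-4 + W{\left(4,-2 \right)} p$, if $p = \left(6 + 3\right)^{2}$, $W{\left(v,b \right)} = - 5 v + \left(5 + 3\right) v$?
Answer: $968$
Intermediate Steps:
$W{\left(v,b \right)} = 3 v$ ($W{\left(v,b \right)} = - 5 v + 8 v = 3 v$)
$p = 81$ ($p = 9^{2} = 81$)
$-4 + W{\left(4,-2 \right)} p = -4 + 3 \cdot 4 \cdot 81 = -4 + 12 \cdot 81 = -4 + 972 = 968$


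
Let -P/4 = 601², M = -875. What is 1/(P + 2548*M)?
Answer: -1/3674304 ≈ -2.7216e-7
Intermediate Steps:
P = -1444804 (P = -4*601² = -4*361201 = -1444804)
1/(P + 2548*M) = 1/(-1444804 + 2548*(-875)) = 1/(-1444804 - 2229500) = 1/(-3674304) = -1/3674304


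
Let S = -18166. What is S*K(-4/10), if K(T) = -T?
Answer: -36332/5 ≈ -7266.4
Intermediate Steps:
S*K(-4/10) = -(-18166)*(-4/10) = -(-18166)*(-4*⅒) = -(-18166)*(-2)/5 = -18166*⅖ = -36332/5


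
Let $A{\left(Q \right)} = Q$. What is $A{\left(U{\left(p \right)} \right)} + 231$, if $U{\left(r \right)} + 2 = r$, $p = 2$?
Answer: $231$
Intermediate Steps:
$U{\left(r \right)} = -2 + r$
$A{\left(U{\left(p \right)} \right)} + 231 = \left(-2 + 2\right) + 231 = 0 + 231 = 231$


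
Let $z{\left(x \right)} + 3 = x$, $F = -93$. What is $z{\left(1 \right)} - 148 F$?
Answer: $13762$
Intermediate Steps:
$z{\left(x \right)} = -3 + x$
$z{\left(1 \right)} - 148 F = \left(-3 + 1\right) - -13764 = -2 + 13764 = 13762$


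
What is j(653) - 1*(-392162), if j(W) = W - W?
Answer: 392162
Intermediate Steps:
j(W) = 0
j(653) - 1*(-392162) = 0 - 1*(-392162) = 0 + 392162 = 392162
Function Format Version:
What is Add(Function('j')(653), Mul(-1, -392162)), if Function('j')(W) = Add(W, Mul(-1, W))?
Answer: 392162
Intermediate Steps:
Function('j')(W) = 0
Add(Function('j')(653), Mul(-1, -392162)) = Add(0, Mul(-1, -392162)) = Add(0, 392162) = 392162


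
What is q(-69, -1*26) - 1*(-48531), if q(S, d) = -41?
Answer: 48490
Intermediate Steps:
q(-69, -1*26) - 1*(-48531) = -41 - 1*(-48531) = -41 + 48531 = 48490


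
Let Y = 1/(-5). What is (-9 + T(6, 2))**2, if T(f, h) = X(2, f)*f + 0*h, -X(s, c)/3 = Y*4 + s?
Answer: 23409/25 ≈ 936.36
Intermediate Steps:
Y = -1/5 ≈ -0.20000
X(s, c) = 12/5 - 3*s (X(s, c) = -3*(-1/5*4 + s) = -3*(-4/5 + s) = 12/5 - 3*s)
T(f, h) = -18*f/5 (T(f, h) = (12/5 - 3*2)*f + 0*h = (12/5 - 6)*f + 0 = -18*f/5 + 0 = -18*f/5)
(-9 + T(6, 2))**2 = (-9 - 18/5*6)**2 = (-9 - 108/5)**2 = (-153/5)**2 = 23409/25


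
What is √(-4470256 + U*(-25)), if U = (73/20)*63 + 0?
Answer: I*√17904019/2 ≈ 2115.7*I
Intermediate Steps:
U = 4599/20 (U = (73*(1/20))*63 + 0 = (73/20)*63 + 0 = 4599/20 + 0 = 4599/20 ≈ 229.95)
√(-4470256 + U*(-25)) = √(-4470256 + (4599/20)*(-25)) = √(-4470256 - 22995/4) = √(-17904019/4) = I*√17904019/2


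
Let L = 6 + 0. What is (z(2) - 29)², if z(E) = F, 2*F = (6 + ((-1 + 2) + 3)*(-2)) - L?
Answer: 1089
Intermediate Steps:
L = 6
F = -4 (F = ((6 + ((-1 + 2) + 3)*(-2)) - 1*6)/2 = ((6 + (1 + 3)*(-2)) - 6)/2 = ((6 + 4*(-2)) - 6)/2 = ((6 - 8) - 6)/2 = (-2 - 6)/2 = (½)*(-8) = -4)
z(E) = -4
(z(2) - 29)² = (-4 - 29)² = (-33)² = 1089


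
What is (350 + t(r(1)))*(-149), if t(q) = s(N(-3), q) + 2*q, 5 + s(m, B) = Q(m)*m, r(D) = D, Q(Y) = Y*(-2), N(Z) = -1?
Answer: -51405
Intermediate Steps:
Q(Y) = -2*Y
s(m, B) = -5 - 2*m**2 (s(m, B) = -5 + (-2*m)*m = -5 - 2*m**2)
t(q) = -7 + 2*q (t(q) = (-5 - 2*(-1)**2) + 2*q = (-5 - 2*1) + 2*q = (-5 - 2) + 2*q = -7 + 2*q)
(350 + t(r(1)))*(-149) = (350 + (-7 + 2*1))*(-149) = (350 + (-7 + 2))*(-149) = (350 - 5)*(-149) = 345*(-149) = -51405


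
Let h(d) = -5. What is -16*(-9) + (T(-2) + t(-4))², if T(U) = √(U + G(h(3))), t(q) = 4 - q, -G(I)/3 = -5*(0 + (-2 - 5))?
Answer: 101 + 16*I*√107 ≈ 101.0 + 165.51*I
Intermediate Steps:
G(I) = -105 (G(I) = -(-15)*(0 + (-2 - 5)) = -(-15)*(0 - 7) = -(-15)*(-7) = -3*35 = -105)
T(U) = √(-105 + U) (T(U) = √(U - 105) = √(-105 + U))
-16*(-9) + (T(-2) + t(-4))² = -16*(-9) + (√(-105 - 2) + (4 - 1*(-4)))² = 144 + (√(-107) + (4 + 4))² = 144 + (I*√107 + 8)² = 144 + (8 + I*√107)²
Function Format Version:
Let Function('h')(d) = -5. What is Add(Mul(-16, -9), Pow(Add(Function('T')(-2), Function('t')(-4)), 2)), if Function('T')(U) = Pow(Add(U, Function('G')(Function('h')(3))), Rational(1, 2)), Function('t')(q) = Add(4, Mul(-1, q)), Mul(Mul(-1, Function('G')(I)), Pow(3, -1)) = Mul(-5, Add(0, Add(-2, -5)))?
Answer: Add(101, Mul(16, I, Pow(107, Rational(1, 2)))) ≈ Add(101.00, Mul(165.51, I))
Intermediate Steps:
Function('G')(I) = -105 (Function('G')(I) = Mul(-3, Mul(-5, Add(0, Add(-2, -5)))) = Mul(-3, Mul(-5, Add(0, -7))) = Mul(-3, Mul(-5, -7)) = Mul(-3, 35) = -105)
Function('T')(U) = Pow(Add(-105, U), Rational(1, 2)) (Function('T')(U) = Pow(Add(U, -105), Rational(1, 2)) = Pow(Add(-105, U), Rational(1, 2)))
Add(Mul(-16, -9), Pow(Add(Function('T')(-2), Function('t')(-4)), 2)) = Add(Mul(-16, -9), Pow(Add(Pow(Add(-105, -2), Rational(1, 2)), Add(4, Mul(-1, -4))), 2)) = Add(144, Pow(Add(Pow(-107, Rational(1, 2)), Add(4, 4)), 2)) = Add(144, Pow(Add(Mul(I, Pow(107, Rational(1, 2))), 8), 2)) = Add(144, Pow(Add(8, Mul(I, Pow(107, Rational(1, 2)))), 2))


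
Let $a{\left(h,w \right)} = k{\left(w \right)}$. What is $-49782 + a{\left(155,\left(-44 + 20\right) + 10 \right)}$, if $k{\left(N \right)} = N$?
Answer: $-49796$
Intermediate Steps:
$a{\left(h,w \right)} = w$
$-49782 + a{\left(155,\left(-44 + 20\right) + 10 \right)} = -49782 + \left(\left(-44 + 20\right) + 10\right) = -49782 + \left(-24 + 10\right) = -49782 - 14 = -49796$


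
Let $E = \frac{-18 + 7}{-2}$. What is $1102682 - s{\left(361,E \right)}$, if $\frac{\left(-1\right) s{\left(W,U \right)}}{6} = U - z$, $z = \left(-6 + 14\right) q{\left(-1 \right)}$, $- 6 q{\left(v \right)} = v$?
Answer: $1102707$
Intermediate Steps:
$E = \frac{11}{2}$ ($E = \left(-11\right) \left(- \frac{1}{2}\right) = \frac{11}{2} \approx 5.5$)
$q{\left(v \right)} = - \frac{v}{6}$
$z = \frac{4}{3}$ ($z = \left(-6 + 14\right) \left(\left(- \frac{1}{6}\right) \left(-1\right)\right) = 8 \cdot \frac{1}{6} = \frac{4}{3} \approx 1.3333$)
$s{\left(W,U \right)} = 8 - 6 U$ ($s{\left(W,U \right)} = - 6 \left(U - \frac{4}{3}\right) = - 6 \left(- \frac{4}{3} + U\right) = 8 - 6 U$)
$1102682 - s{\left(361,E \right)} = 1102682 - \left(8 - 33\right) = 1102682 - -25 = 1102682 + 25 = 1102707$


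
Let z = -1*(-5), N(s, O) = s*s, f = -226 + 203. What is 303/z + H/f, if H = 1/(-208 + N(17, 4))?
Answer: 564484/9315 ≈ 60.599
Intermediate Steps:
f = -23
N(s, O) = s**2
z = 5
H = 1/81 (H = 1/(-208 + 17**2) = 1/(-208 + 289) = 1/81 ≈ 0.012346)
303/z + H/f = 303/5 + (1/81)/(-23) = 303*(1/5) + (1/81)*(-1/23) = 303/5 - 1/1863 = 564484/9315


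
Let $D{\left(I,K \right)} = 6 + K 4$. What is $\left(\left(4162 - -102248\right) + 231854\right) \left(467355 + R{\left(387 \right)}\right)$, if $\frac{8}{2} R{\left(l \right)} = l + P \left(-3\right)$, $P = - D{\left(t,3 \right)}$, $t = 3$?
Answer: $158126665326$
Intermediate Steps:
$D{\left(I,K \right)} = 6 + 4 K$
$P = -18$ ($P = - (6 + 4 \cdot 3) = - (6 + 12) = \left(-1\right) 18 = -18$)
$R{\left(l \right)} = \frac{27}{2} + \frac{l}{4}$ ($R{\left(l \right)} = \frac{l - -54}{4} = \frac{l + 54}{4} = \frac{54 + l}{4} = \frac{27}{2} + \frac{l}{4}$)
$\left(\left(4162 - -102248\right) + 231854\right) \left(467355 + R{\left(387 \right)}\right) = \left(\left(4162 - -102248\right) + 231854\right) \left(467355 + \left(\frac{27}{2} + \frac{1}{4} \cdot 387\right)\right) = \left(\left(4162 + 102248\right) + 231854\right) \left(467355 + \left(\frac{27}{2} + \frac{387}{4}\right)\right) = \left(106410 + 231854\right) \left(467355 + \frac{441}{4}\right) = 338264 \cdot \frac{1869861}{4} = 158126665326$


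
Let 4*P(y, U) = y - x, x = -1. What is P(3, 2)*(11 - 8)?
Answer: 3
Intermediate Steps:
P(y, U) = ¼ + y/4 (P(y, U) = (y - 1*(-1))/4 = (y + 1)/4 = (1 + y)/4 = ¼ + y/4)
P(3, 2)*(11 - 8) = (¼ + (¼)*3)*(11 - 8) = (¼ + ¾)*3 = 1*3 = 3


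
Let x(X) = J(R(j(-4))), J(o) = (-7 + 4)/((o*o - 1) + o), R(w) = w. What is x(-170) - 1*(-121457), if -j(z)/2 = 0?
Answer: 121460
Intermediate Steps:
j(z) = 0 (j(z) = -2*0 = 0)
J(o) = -3/(-1 + o + o**2) (J(o) = -3/((o**2 - 1) + o) = -3/((-1 + o**2) + o) = -3/(-1 + o + o**2))
x(X) = 3 (x(X) = -3/(-1 + 0 + 0**2) = -3/(-1 + 0 + 0) = -3/(-1) = -3*(-1) = 3)
x(-170) - 1*(-121457) = 3 - 1*(-121457) = 3 + 121457 = 121460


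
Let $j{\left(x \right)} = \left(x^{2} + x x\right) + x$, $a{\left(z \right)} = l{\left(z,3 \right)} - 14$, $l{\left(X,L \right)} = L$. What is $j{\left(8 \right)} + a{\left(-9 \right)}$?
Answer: $125$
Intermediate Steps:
$a{\left(z \right)} = -11$ ($a{\left(z \right)} = 3 - 14 = -11$)
$j{\left(x \right)} = x + 2 x^{2}$ ($j{\left(x \right)} = \left(x^{2} + x^{2}\right) + x = 2 x^{2} + x = x + 2 x^{2}$)
$j{\left(8 \right)} + a{\left(-9 \right)} = 8 \left(1 + 2 \cdot 8\right) - 11 = 8 \left(1 + 16\right) - 11 = 8 \cdot 17 - 11 = 136 - 11 = 125$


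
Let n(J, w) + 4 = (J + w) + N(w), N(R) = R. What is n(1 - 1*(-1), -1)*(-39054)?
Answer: 156216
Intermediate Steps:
n(J, w) = -4 + J + 2*w (n(J, w) = -4 + ((J + w) + w) = -4 + (J + 2*w) = -4 + J + 2*w)
n(1 - 1*(-1), -1)*(-39054) = (-4 + (1 - 1*(-1)) + 2*(-1))*(-39054) = (-4 + (1 + 1) - 2)*(-39054) = (-4 + 2 - 2)*(-39054) = -4*(-39054) = 156216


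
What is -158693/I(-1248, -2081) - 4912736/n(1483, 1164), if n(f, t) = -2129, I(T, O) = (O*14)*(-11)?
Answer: 1574066299467/682289146 ≈ 2307.0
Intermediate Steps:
I(T, O) = -154*O (I(T, O) = (14*O)*(-11) = -154*O)
-158693/I(-1248, -2081) - 4912736/n(1483, 1164) = -158693/((-154*(-2081))) - 4912736/(-2129) = -158693/320474 - 4912736*(-1/2129) = -158693*1/320474 + 4912736/2129 = -158693/320474 + 4912736/2129 = 1574066299467/682289146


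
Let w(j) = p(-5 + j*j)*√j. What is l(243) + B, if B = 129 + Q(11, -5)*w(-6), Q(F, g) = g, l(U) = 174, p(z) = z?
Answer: 303 - 155*I*√6 ≈ 303.0 - 379.67*I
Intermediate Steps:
w(j) = √j*(-5 + j²) (w(j) = (-5 + j*j)*√j = (-5 + j²)*√j = √j*(-5 + j²))
B = 129 - 155*I*√6 (B = 129 - 5*√(-6)*(-5 + (-6)²) = 129 - 5*I*√6*(-5 + 36) = 129 - 5*I*√6*31 = 129 - 155*I*√6 ≈ 129.0 - 379.67*I)
l(243) + B = 174 + (129 - 155*I*√6) = 303 - 155*I*√6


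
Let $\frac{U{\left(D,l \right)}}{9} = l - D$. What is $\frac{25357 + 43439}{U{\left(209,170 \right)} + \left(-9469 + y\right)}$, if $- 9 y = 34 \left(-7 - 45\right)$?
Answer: $- \frac{154791}{21653} \approx -7.1487$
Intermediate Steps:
$y = \frac{1768}{9}$ ($y = - \frac{34 \left(-7 - 45\right)}{9} = - \frac{34 \left(-52\right)}{9} = \left(- \frac{1}{9}\right) \left(-1768\right) = \frac{1768}{9} \approx 196.44$)
$U{\left(D,l \right)} = - 9 D + 9 l$ ($U{\left(D,l \right)} = 9 \left(l - D\right) = - 9 D + 9 l$)
$\frac{25357 + 43439}{U{\left(209,170 \right)} + \left(-9469 + y\right)} = \frac{25357 + 43439}{\left(\left(-9\right) 209 + 9 \cdot 170\right) + \left(-9469 + \frac{1768}{9}\right)} = \frac{68796}{\left(-1881 + 1530\right) - \frac{83453}{9}} = \frac{68796}{-351 - \frac{83453}{9}} = \frac{68796}{- \frac{86612}{9}} = 68796 \left(- \frac{9}{86612}\right) = - \frac{154791}{21653}$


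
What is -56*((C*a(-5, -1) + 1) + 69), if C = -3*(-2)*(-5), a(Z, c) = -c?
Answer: -2240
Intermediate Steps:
C = -30 (C = 6*(-5) = -30)
-56*((C*a(-5, -1) + 1) + 69) = -56*((-(-30)*(-1) + 1) + 69) = -56*((-30*1 + 1) + 69) = -56*((-30 + 1) + 69) = -56*(-29 + 69) = -56*40 = -2240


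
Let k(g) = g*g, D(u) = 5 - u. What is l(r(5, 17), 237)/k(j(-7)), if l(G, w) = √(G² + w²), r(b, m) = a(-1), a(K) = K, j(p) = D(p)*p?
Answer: √56170/7056 ≈ 0.033589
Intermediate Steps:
j(p) = p*(5 - p) (j(p) = (5 - p)*p = p*(5 - p))
k(g) = g²
r(b, m) = -1
l(r(5, 17), 237)/k(j(-7)) = √((-1)² + 237²)/((-7*(5 - 1*(-7)))²) = √(1 + 56169)/((-7*(5 + 7))²) = √56170/((-7*12)²) = √56170/((-84)²) = √56170/7056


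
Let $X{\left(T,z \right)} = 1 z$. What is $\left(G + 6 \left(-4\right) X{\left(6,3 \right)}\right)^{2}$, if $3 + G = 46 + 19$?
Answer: $100$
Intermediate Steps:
$X{\left(T,z \right)} = z$
$G = 62$ ($G = -3 + \left(46 + 19\right) = -3 + 65 = 62$)
$\left(G + 6 \left(-4\right) X{\left(6,3 \right)}\right)^{2} = \left(62 + 6 \left(-4\right) 3\right)^{2} = \left(62 - 72\right)^{2} = \left(-10\right)^{2} = 100$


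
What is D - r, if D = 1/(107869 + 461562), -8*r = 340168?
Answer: 24212775552/569431 ≈ 42521.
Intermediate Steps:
r = -42521 (r = -1/8*340168 = -42521)
D = 1/569431 ≈ 1.7561e-6
D - r = 1/569431 - 1*(-42521) = 1/569431 + 42521 = 24212775552/569431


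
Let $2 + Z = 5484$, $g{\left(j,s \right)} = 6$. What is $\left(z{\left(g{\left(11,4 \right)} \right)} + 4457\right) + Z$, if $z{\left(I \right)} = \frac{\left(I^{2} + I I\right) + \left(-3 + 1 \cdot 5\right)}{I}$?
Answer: $\frac{29854}{3} \approx 9951.3$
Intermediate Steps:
$Z = 5482$ ($Z = -2 + 5484 = 5482$)
$z{\left(I \right)} = \frac{2 + 2 I^{2}}{I}$ ($z{\left(I \right)} = \frac{\left(I^{2} + I^{2}\right) + \left(-3 + 5\right)}{I} = \frac{2 I^{2} + 2}{I} = \frac{2 + 2 I^{2}}{I}$)
$\left(z{\left(g{\left(11,4 \right)} \right)} + 4457\right) + Z = \left(\left(2 \cdot 6 + \frac{2}{6}\right) + 4457\right) + 5482 = \left(\left(12 + 2 \cdot \frac{1}{6}\right) + 4457\right) + 5482 = \left(\left(12 + \frac{1}{3}\right) + 4457\right) + 5482 = \left(\frac{37}{3} + 4457\right) + 5482 = \frac{13408}{3} + 5482 = \frac{29854}{3}$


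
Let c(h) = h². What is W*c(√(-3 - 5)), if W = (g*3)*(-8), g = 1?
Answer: 192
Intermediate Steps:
W = -24 (W = (1*3)*(-8) = 3*(-8) = -24)
W*c(√(-3 - 5)) = -24*(√(-3 - 5))² = -24*(√(-8))² = -24*(2*I*√2)² = -24*(-8) = 192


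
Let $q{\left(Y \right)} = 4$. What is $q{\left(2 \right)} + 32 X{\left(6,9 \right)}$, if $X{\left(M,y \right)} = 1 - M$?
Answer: $-156$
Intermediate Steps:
$q{\left(2 \right)} + 32 X{\left(6,9 \right)} = 4 + 32 \left(1 - 6\right) = 4 + 32 \left(-5\right) = 4 - 160 = -156$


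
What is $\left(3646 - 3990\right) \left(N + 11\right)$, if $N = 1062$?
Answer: $-369112$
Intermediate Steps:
$\left(3646 - 3990\right) \left(N + 11\right) = \left(3646 - 3990\right) \left(1062 + 11\right) = \left(-344\right) 1073 = -369112$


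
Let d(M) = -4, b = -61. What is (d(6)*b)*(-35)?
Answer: -8540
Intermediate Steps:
(d(6)*b)*(-35) = -4*(-61)*(-35) = 244*(-35) = -8540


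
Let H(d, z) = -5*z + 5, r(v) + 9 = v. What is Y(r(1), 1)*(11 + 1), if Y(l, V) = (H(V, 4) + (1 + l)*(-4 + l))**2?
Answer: 57132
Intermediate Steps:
r(v) = -9 + v
H(d, z) = 5 - 5*z
Y(l, V) = (-15 + (1 + l)*(-4 + l))**2 (Y(l, V) = ((5 - 5*4) + (1 + l)*(-4 + l))**2 = ((5 - 20) + (1 + l)*(-4 + l))**2 = (-15 + (1 + l)*(-4 + l))**2)
Y(r(1), 1)*(11 + 1) = (19 - (-9 + 1)**2 + 3*(-9 + 1))**2*(11 + 1) = (19 - 1*(-8)**2 + 3*(-8))**2*12 = (19 - 1*64 - 24)**2*12 = (19 - 64 - 24)**2*12 = (-69)**2*12 = 4761*12 = 57132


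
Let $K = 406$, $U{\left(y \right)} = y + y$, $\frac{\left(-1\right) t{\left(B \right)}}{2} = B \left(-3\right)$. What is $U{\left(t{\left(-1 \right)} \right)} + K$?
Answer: $394$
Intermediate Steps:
$t{\left(B \right)} = 6 B$ ($t{\left(B \right)} = - 2 B \left(-3\right) = - 2 \left(- 3 B\right) = 6 B$)
$U{\left(y \right)} = 2 y$
$U{\left(t{\left(-1 \right)} \right)} + K = 2 \cdot 6 \left(-1\right) + 406 = 2 \left(-6\right) + 406 = -12 + 406 = 394$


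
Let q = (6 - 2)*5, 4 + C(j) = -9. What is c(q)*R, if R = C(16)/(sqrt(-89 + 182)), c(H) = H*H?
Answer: -5200*sqrt(93)/93 ≈ -539.21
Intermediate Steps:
C(j) = -13 (C(j) = -4 - 9 = -13)
q = 20 (q = 4*5 = 20)
c(H) = H**2
R = -13*sqrt(93)/93 (R = -13/sqrt(-89 + 182) = -13*sqrt(93)/93 ≈ -1.3480)
c(q)*R = 20**2*(-13*sqrt(93)/93) = 400*(-13*sqrt(93)/93) = -5200*sqrt(93)/93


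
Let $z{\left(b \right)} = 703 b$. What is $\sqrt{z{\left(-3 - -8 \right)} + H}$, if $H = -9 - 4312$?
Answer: $i \sqrt{806} \approx 28.39 i$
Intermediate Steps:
$H = -4321$ ($H = -9 - 4312 = -4321$)
$\sqrt{z{\left(-3 - -8 \right)} + H} = \sqrt{703 \left(-3 - -8\right) - 4321} = \sqrt{703 \left(-3 + 8\right) - 4321} = \sqrt{703 \cdot 5 - 4321} = \sqrt{3515 - 4321} = \sqrt{-806} = i \sqrt{806}$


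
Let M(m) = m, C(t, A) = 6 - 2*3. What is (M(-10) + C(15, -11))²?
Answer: 100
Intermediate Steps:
C(t, A) = 0 (C(t, A) = 6 - 6 = 0)
(M(-10) + C(15, -11))² = (-10 + 0)² = (-10)² = 100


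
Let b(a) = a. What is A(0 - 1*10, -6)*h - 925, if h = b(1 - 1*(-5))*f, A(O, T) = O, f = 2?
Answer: -1045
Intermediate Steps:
h = 12 (h = (1 - 1*(-5))*2 = (1 + 5)*2 = 6*2 = 12)
A(0 - 1*10, -6)*h - 925 = (0 - 1*10)*12 - 925 = (0 - 10)*12 - 925 = -10*12 - 925 = -120 - 925 = -1045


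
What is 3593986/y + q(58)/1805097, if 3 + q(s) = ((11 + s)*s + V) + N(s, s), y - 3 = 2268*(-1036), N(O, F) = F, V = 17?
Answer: -308472423472/201968435265 ≈ -1.5273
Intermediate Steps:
y = -2349645 (y = 3 + 2268*(-1036) = 3 - 2349648 = -2349645)
q(s) = 14 + s + s*(11 + s) (q(s) = -3 + (((11 + s)*s + 17) + s) = -3 + ((s*(11 + s) + 17) + s) = -3 + ((17 + s*(11 + s)) + s) = -3 + (17 + s + s*(11 + s)) = 14 + s + s*(11 + s))
3593986/y + q(58)/1805097 = 3593986/(-2349645) + (14 + 58² + 12*58)/1805097 = 3593986*(-1/2349645) + (14 + 3364 + 696)*(1/1805097) = -3593986/2349645 + 4074*(1/1805097) = -3593986/2349645 + 194/85957 = -308472423472/201968435265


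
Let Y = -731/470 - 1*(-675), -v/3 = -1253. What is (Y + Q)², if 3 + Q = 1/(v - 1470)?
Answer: 520252009390470841/1157410188900 ≈ 4.4950e+5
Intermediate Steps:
v = 3759 (v = -3*(-1253) = 3759)
Q = -6866/2289 (Q = -3 + 1/(3759 - 1470) = -3 + 1/2289 = -6866/2289 ≈ -2.9996)
Y = 316519/470 (Y = -731*1/470 + 675 = -731/470 + 675 = 316519/470 ≈ 673.44)
(Y + Q)² = (316519/470 - 6866/2289)² = (721284971/1075830)² = 520252009390470841/1157410188900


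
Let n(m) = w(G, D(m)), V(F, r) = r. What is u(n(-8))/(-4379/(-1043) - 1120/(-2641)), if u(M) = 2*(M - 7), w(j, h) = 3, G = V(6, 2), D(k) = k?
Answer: -22036504/12733099 ≈ -1.7306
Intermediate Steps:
G = 2
n(m) = 3
u(M) = -14 + 2*M (u(M) = 2*(-7 + M) = -14 + 2*M)
u(n(-8))/(-4379/(-1043) - 1120/(-2641)) = (-14 + 2*3)/(-4379/(-1043) - 1120/(-2641)) = (-14 + 6)/(-4379*(-1/1043) - 1120*(-1/2641)) = -8/(4379/1043 + 1120/2641) = -8/12733099/2754563 = -8*2754563/12733099 = -22036504/12733099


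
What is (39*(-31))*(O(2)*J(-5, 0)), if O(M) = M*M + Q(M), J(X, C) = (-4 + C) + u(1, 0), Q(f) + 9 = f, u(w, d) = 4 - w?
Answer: -3627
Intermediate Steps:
Q(f) = -9 + f
J(X, C) = -1 + C (J(X, C) = (-4 + C) + (4 - 1*1) = (-4 + C) + (4 - 1) = (-4 + C) + 3 = -1 + C)
O(M) = -9 + M + M² (O(M) = M*M + (-9 + M) = M² + (-9 + M) = -9 + M + M²)
(39*(-31))*(O(2)*J(-5, 0)) = (39*(-31))*((-9 + 2 + 2²)*(-1 + 0)) = -1209*(-9 + 2 + 4)*(-1) = -(-3627)*(-1) = -1209*3 = -3627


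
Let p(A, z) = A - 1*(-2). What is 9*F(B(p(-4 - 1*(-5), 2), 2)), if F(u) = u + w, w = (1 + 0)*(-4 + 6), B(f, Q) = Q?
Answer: 36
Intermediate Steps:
p(A, z) = 2 + A (p(A, z) = A + 2 = 2 + A)
w = 2 (w = 1*2 = 2)
F(u) = 2 + u (F(u) = u + 2 = 2 + u)
9*F(B(p(-4 - 1*(-5), 2), 2)) = 9*(2 + 2) = 9*4 = 36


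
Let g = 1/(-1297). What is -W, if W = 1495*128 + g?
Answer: -248193919/1297 ≈ -1.9136e+5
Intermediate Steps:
g = -1/1297 ≈ -0.00077101
W = 248193919/1297 (W = 1495*128 - 1/1297 = 191360 - 1/1297 = 248193919/1297 ≈ 1.9136e+5)
-W = -1*248193919/1297 = -248193919/1297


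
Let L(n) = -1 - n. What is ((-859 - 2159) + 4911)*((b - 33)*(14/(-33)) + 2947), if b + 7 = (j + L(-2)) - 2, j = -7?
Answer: 61789413/11 ≈ 5.6172e+6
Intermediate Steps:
b = -15 (b = -7 + ((-7 + (-1 - 1*(-2))) - 2) = -7 + ((-7 + (-1 + 2)) - 2) = -7 + ((-7 + 1) - 2) = -7 + (-6 - 2) = -7 - 8 = -15)
((-859 - 2159) + 4911)*((b - 33)*(14/(-33)) + 2947) = ((-859 - 2159) + 4911)*((-15 - 33)*(14/(-33)) + 2947) = (-3018 + 4911)*(-672*(-1)/33 + 2947) = 1893*(-48*(-14/33) + 2947) = 1893*(224/11 + 2947) = 1893*(32641/11) = 61789413/11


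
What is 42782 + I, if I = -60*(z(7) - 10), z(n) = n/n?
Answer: 43322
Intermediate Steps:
z(n) = 1
I = 540 (I = -60*(1 - 10) = -60*(-9) = 540)
42782 + I = 42782 + 540 = 43322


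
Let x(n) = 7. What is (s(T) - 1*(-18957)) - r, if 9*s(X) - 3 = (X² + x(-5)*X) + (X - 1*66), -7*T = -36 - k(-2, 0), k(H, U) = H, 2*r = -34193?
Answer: 3533237/98 ≈ 36053.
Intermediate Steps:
r = -34193/2 (r = (½)*(-34193) = -34193/2 ≈ -17097.)
T = 34/7 (T = -(-36 - 1*(-2))/7 = -(-36 + 2)/7 = -⅐*(-34) = 34/7 ≈ 4.8571)
s(X) = -7 + X²/9 + 8*X/9 (s(X) = ⅓ + ((X² + 7*X) + (X - 1*66))/9 = ⅓ + ((X² + 7*X) + (X - 66))/9 = ⅓ + ((X² + 7*X) + (-66 + X))/9 = ⅓ + (-66 + X² + 8*X)/9 = ⅓ + (-22/3 + X²/9 + 8*X/9) = -7 + X²/9 + 8*X/9)
(s(T) - 1*(-18957)) - r = ((-7 + (34/7)²/9 + (8/9)*(34/7)) - 1*(-18957)) - 1*(-34193/2) = ((-7 + (⅑)*(1156/49) + 272/63) + 18957) + 34193/2 = ((-7 + 1156/441 + 272/63) + 18957) + 34193/2 = (-3/49 + 18957) + 34193/2 = 928890/49 + 34193/2 = 3533237/98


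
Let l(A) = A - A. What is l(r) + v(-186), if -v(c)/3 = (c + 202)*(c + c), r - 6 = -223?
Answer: 17856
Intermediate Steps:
r = -217 (r = 6 - 223 = -217)
v(c) = -6*c*(202 + c) (v(c) = -3*(c + 202)*(c + c) = -3*(202 + c)*2*c = -6*c*(202 + c))
l(A) = 0
l(r) + v(-186) = 0 - 6*(-186)*(202 - 186) = 0 - 6*(-186)*16 = 0 + 17856 = 17856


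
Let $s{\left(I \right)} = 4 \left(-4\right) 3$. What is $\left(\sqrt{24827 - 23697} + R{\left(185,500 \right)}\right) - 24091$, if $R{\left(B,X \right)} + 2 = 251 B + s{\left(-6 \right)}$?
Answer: $22294 + \sqrt{1130} \approx 22328.0$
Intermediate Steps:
$s{\left(I \right)} = -48$ ($s{\left(I \right)} = \left(-16\right) 3 = -48$)
$R{\left(B,X \right)} = -50 + 251 B$ ($R{\left(B,X \right)} = -2 + \left(251 B - 48\right) = -2 + \left(-48 + 251 B\right) = -50 + 251 B$)
$\left(\sqrt{24827 - 23697} + R{\left(185,500 \right)}\right) - 24091 = \left(\sqrt{24827 - 23697} + \left(-50 + 251 \cdot 185\right)\right) - 24091 = \left(\sqrt{1130} + \left(-50 + 46435\right)\right) - 24091 = \left(\sqrt{1130} + 46385\right) - 24091 = \left(46385 + \sqrt{1130}\right) - 24091 = 22294 + \sqrt{1130}$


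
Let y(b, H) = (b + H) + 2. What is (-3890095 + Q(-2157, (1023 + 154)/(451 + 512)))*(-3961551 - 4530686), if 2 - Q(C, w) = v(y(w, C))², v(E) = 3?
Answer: 33035668138174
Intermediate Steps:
y(b, H) = 2 + H + b (y(b, H) = (H + b) + 2 = 2 + H + b)
Q(C, w) = -7 (Q(C, w) = 2 - 1*3² = 2 - 1*9 = 2 - 9 = -7)
(-3890095 + Q(-2157, (1023 + 154)/(451 + 512)))*(-3961551 - 4530686) = (-3890095 - 7)*(-3961551 - 4530686) = -3890102*(-8492237) = 33035668138174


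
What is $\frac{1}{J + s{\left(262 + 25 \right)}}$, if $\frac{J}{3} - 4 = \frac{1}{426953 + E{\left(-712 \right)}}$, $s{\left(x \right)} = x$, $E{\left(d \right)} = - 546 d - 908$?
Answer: $\frac{271599}{81208102} \approx 0.0033445$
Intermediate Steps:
$E{\left(d \right)} = -908 - 546 d$
$J = \frac{3259189}{271599}$ ($J = 12 + \frac{3}{426953 - -387844} = 12 + \frac{3}{426953 + \left(-908 + 388752\right)} = 12 + \frac{3}{426953 + 387844} = 12 + \frac{3}{814797} = 12 + 3 \cdot \frac{1}{814797} = 12 + \frac{1}{271599} = \frac{3259189}{271599} \approx 12.0$)
$\frac{1}{J + s{\left(262 + 25 \right)}} = \frac{1}{\frac{3259189}{271599} + \left(262 + 25\right)} = \frac{1}{\frac{3259189}{271599} + 287} = \frac{1}{\frac{81208102}{271599}} = \frac{271599}{81208102}$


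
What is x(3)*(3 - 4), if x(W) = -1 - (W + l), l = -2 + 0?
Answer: 2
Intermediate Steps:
l = -2
x(W) = 1 - W (x(W) = -1 - (W - 2) = -1 - (-2 + W) = -1 + (2 - W) = 1 - W)
x(3)*(3 - 4) = (1 - 1*3)*(3 - 4) = (1 - 3)*(-1) = -2*(-1) = 2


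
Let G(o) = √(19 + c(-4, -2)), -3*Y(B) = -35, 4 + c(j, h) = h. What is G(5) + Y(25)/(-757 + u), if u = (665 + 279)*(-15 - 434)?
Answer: -5/181977 + √13 ≈ 3.6055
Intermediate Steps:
c(j, h) = -4 + h
Y(B) = 35/3 (Y(B) = -⅓*(-35) = 35/3)
u = -423856 (u = 944*(-449) = -423856)
G(o) = √13 (G(o) = √(19 + (-4 - 2)) = √(19 - 6) = √13)
G(5) + Y(25)/(-757 + u) = √13 + (35/3)/(-757 - 423856) = √13 + (35/3)/(-424613) = √13 - 1/424613*35/3 = √13 - 5/181977 = -5/181977 + √13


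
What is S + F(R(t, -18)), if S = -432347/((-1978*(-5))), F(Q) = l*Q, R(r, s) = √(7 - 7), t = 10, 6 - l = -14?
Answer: -432347/9890 ≈ -43.716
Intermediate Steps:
l = 20 (l = 6 - 1*(-14) = 6 + 14 = 20)
R(r, s) = 0 (R(r, s) = √0 = 0)
F(Q) = 20*Q
S = -432347/9890 ≈ -43.716
S + F(R(t, -18)) = -432347/9890 + 20*0 = -432347/9890 + 0 = -432347/9890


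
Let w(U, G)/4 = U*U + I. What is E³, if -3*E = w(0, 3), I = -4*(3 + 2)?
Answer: 512000/27 ≈ 18963.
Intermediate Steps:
I = -20 (I = -4*5 = -20)
w(U, G) = -80 + 4*U² (w(U, G) = 4*(U*U - 20) = 4*(U² - 20) = 4*(-20 + U²) = -80 + 4*U²)
E = 80/3 (E = -(-80 + 4*0²)/3 = -(-80 + 4*0)/3 = -(-80 + 0)/3 = -⅓*(-80) = 80/3 ≈ 26.667)
E³ = (80/3)³ = 512000/27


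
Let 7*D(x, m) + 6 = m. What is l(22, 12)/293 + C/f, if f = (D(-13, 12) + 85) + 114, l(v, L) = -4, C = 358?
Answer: 728662/409907 ≈ 1.7776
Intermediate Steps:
D(x, m) = -6/7 + m/7
f = 1399/7 (f = ((-6/7 + (⅐)*12) + 85) + 114 = ((-6/7 + 12/7) + 85) + 114 = (6/7 + 85) + 114 = 601/7 + 114 = 1399/7 ≈ 199.86)
l(22, 12)/293 + C/f = -4/293 + 358/(1399/7) = -4*1/293 + 358*(7/1399) = -4/293 + 2506/1399 = 728662/409907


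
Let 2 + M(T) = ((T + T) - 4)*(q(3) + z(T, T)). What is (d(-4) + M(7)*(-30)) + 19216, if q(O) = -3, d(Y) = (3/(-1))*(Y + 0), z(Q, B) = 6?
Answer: 18388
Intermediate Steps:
d(Y) = -3*Y (d(Y) = (3*(-1))*Y = -3*Y)
M(T) = -14 + 6*T (M(T) = -2 + ((T + T) - 4)*(-3 + 6) = -2 + (2*T - 4)*3 = -2 + (-4 + 2*T)*3 = -2 + (-12 + 6*T) = -14 + 6*T)
(d(-4) + M(7)*(-30)) + 19216 = (-3*(-4) + (-14 + 6*7)*(-30)) + 19216 = (12 + (-14 + 42)*(-30)) + 19216 = (12 + 28*(-30)) + 19216 = (12 - 840) + 19216 = -828 + 19216 = 18388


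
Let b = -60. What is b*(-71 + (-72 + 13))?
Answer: 7800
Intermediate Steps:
b*(-71 + (-72 + 13)) = -60*(-71 + (-72 + 13)) = -60*(-71 - 59) = -60*(-130) = 7800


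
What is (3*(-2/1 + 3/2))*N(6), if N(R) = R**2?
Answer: -54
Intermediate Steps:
(3*(-2/1 + 3/2))*N(6) = (3*(-2/1 + 3/2))*6**2 = (3*(-2*1 + 3*(1/2)))*36 = (3*(-2 + 3/2))*36 = (3*(-1/2))*36 = -3/2*36 = -54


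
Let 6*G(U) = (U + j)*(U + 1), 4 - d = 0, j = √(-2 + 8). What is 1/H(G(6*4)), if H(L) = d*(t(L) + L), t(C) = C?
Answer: 3/2375 - √6/19000 ≈ 0.0011342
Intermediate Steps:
j = √6 ≈ 2.4495
d = 4 (d = 4 - 1*0 = 4 + 0 = 4)
G(U) = (1 + U)*(U + √6)/6 (G(U) = ((U + √6)*(U + 1))/6 = ((U + √6)*(1 + U))/6 = ((1 + U)*(U + √6))/6 = (1 + U)*(U + √6)/6)
H(L) = 8*L (H(L) = 4*(L + L) = 4*(2*L) = 8*L)
1/H(G(6*4)) = 1/(8*((6*4)/6 + √6/6 + (6*4)²/6 + (6*4)*√6/6)) = 1/(8*((⅙)*24 + √6/6 + (⅙)*24² + (⅙)*24*√6)) = 1/(8*(4 + √6/6 + (⅙)*576 + 4*√6)) = 1/(8*(4 + √6/6 + 96 + 4*√6)) = 1/(8*(100 + 25*√6/6)) = 1/(800 + 100*√6/3)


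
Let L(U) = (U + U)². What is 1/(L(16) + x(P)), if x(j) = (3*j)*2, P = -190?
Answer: -1/116 ≈ -0.0086207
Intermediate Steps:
L(U) = 4*U² (L(U) = (2*U)² = 4*U²)
x(j) = 6*j
1/(L(16) + x(P)) = 1/(4*16² + 6*(-190)) = 1/(4*256 - 1140) = 1/(1024 - 1140) = 1/(-116) = -1/116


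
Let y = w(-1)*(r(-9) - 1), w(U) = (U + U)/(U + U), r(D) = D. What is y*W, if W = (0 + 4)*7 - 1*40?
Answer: 120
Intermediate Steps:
w(U) = 1 (w(U) = (2*U)/((2*U)) = (2*U)*(1/(2*U)) = 1)
W = -12 (W = 4*7 - 40 = 28 - 40 = -12)
y = -10 (y = 1*(-9 - 1) = 1*(-10) = -10)
y*W = -10*(-12) = 120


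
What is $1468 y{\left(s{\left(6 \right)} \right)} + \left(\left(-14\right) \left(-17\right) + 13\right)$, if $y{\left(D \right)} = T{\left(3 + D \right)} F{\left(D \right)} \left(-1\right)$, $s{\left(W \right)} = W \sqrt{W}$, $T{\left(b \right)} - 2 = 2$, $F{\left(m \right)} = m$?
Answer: $251 - 35232 \sqrt{6} \approx -86049.0$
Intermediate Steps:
$T{\left(b \right)} = 4$ ($T{\left(b \right)} = 2 + 2 = 4$)
$s{\left(W \right)} = W^{\frac{3}{2}}$
$y{\left(D \right)} = - 4 D$ ($y{\left(D \right)} = 4 D \left(-1\right) = - 4 D$)
$1468 y{\left(s{\left(6 \right)} \right)} + \left(\left(-14\right) \left(-17\right) + 13\right) = 1468 \left(- 4 \cdot 6^{\frac{3}{2}}\right) + \left(\left(-14\right) \left(-17\right) + 13\right) = 1468 \left(- 4 \cdot 6 \sqrt{6}\right) + \left(238 + 13\right) = 1468 \left(- 24 \sqrt{6}\right) + 251 = - 35232 \sqrt{6} + 251 = 251 - 35232 \sqrt{6}$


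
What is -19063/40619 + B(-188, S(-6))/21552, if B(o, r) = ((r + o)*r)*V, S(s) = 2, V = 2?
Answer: -18377763/36475862 ≈ -0.50383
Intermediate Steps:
B(o, r) = 2*r*(o + r) (B(o, r) = ((r + o)*r)*2 = ((o + r)*r)*2 = (r*(o + r))*2 = 2*r*(o + r))
-19063/40619 + B(-188, S(-6))/21552 = -19063/40619 + (2*2*(-188 + 2))/21552 = -19063*1/40619 + (2*2*(-186))*(1/21552) = -19063/40619 - 744*1/21552 = -19063/40619 - 31/898 = -18377763/36475862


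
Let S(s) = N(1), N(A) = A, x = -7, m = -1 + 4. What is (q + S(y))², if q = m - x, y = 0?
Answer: 121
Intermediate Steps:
m = 3
S(s) = 1
q = 10 (q = 3 - 1*(-7) = 3 + 7 = 10)
(q + S(y))² = (10 + 1)² = 11² = 121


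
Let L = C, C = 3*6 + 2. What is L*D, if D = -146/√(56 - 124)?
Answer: 1460*I*√17/17 ≈ 354.1*I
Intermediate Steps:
C = 20 (C = 18 + 2 = 20)
L = 20
D = 73*I*√17/17 (D = -146*(-I*√17/34) = -(-73)*I*√17/17 = 73*I*√17/17 ≈ 17.705*I)
L*D = 20*(73*I*√17/17) = 1460*I*√17/17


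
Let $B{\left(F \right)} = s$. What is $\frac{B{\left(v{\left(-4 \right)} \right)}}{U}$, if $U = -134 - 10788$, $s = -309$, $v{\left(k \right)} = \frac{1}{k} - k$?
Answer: $\frac{309}{10922} \approx 0.028292$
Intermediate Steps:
$B{\left(F \right)} = -309$
$U = -10922$ ($U = -134 - 10788 = -10922$)
$\frac{B{\left(v{\left(-4 \right)} \right)}}{U} = - \frac{309}{-10922} = \left(-309\right) \left(- \frac{1}{10922}\right) = \frac{309}{10922}$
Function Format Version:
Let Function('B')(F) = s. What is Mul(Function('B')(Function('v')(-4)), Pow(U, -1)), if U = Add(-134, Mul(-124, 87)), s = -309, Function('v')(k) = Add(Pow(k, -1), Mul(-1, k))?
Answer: Rational(309, 10922) ≈ 0.028292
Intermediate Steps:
Function('B')(F) = -309
U = -10922 (U = Add(-134, -10788) = -10922)
Mul(Function('B')(Function('v')(-4)), Pow(U, -1)) = Mul(-309, Pow(-10922, -1)) = Mul(-309, Rational(-1, 10922)) = Rational(309, 10922)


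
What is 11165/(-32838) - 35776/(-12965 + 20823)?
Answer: -631273429/129020502 ≈ -4.8928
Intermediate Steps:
11165/(-32838) - 35776/(-12965 + 20823) = 11165*(-1/32838) - 35776/7858 = -11165/32838 - 35776*1/7858 = -11165/32838 - 17888/3929 = -631273429/129020502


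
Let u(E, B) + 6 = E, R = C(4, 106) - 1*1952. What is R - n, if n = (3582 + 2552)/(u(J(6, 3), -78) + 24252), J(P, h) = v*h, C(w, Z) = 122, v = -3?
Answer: -44359844/24237 ≈ -1830.3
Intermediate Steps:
J(P, h) = -3*h
R = -1830 (R = 122 - 1*1952 = 122 - 1952 = -1830)
u(E, B) = -6 + E
n = 6134/24237 (n = (3582 + 2552)/((-6 - 3*3) + 24252) = 6134/((-6 - 9) + 24252) = 6134/(-15 + 24252) = 6134/24237 ≈ 0.25308)
R - n = -1830 - 1*6134/24237 = -1830 - 6134/24237 = -44359844/24237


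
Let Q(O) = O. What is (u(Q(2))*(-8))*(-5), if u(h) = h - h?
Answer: 0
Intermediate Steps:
u(h) = 0
(u(Q(2))*(-8))*(-5) = (0*(-8))*(-5) = 0*(-5) = 0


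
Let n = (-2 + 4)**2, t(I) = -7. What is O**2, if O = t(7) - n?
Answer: 121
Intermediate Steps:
n = 4 (n = 2**2 = 4)
O = -11 (O = -7 - 1*4 = -7 - 4 = -11)
O**2 = (-11)**2 = 121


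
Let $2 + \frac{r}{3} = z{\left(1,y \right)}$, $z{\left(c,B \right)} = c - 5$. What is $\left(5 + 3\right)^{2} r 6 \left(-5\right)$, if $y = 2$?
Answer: $34560$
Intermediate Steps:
$z{\left(c,B \right)} = -5 + c$ ($z{\left(c,B \right)} = c - 5 = -5 + c$)
$r = -18$ ($r = -6 + 3 \left(-5 + 1\right) = -6 + 3 \left(-4\right) = -6 - 12 = -18$)
$\left(5 + 3\right)^{2} r 6 \left(-5\right) = \left(5 + 3\right)^{2} \left(-18\right) 6 \left(-5\right) = 8^{2} \left(\left(-108\right) \left(-5\right)\right) = 64 \cdot 540 = 34560$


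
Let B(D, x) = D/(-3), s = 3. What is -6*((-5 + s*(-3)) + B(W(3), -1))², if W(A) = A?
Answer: -1350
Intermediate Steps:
B(D, x) = -D/3 (B(D, x) = D*(-⅓) = -D/3)
-6*((-5 + s*(-3)) + B(W(3), -1))² = -6*((-5 + 3*(-3)) - ⅓*3)² = -6*((-5 - 9) - 1)² = -6*(-14 - 1)² = -6*(-15)² = -6*225 = -1350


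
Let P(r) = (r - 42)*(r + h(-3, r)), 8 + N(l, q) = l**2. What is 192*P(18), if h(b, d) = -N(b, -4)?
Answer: -78336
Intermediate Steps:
N(l, q) = -8 + l**2
h(b, d) = 8 - b**2 (h(b, d) = -(-8 + b**2) = 8 - b**2)
P(r) = (-1 + r)*(-42 + r) (P(r) = (r - 42)*(r + (8 - 1*(-3)**2)) = (-42 + r)*(r + (8 - 1*9)) = (-42 + r)*(r + (8 - 9)) = (-42 + r)*(r - 1) = (-42 + r)*(-1 + r) = (-1 + r)*(-42 + r))
192*P(18) = 192*(42 + 18**2 - 43*18) = 192*(42 + 324 - 774) = 192*(-408) = -78336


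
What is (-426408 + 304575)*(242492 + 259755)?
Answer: -61190258751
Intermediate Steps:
(-426408 + 304575)*(242492 + 259755) = -121833*502247 = -61190258751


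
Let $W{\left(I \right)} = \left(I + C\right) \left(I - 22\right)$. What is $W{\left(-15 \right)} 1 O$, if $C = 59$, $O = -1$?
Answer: $1628$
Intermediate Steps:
$W{\left(I \right)} = \left(-22 + I\right) \left(59 + I\right)$ ($W{\left(I \right)} = \left(I + 59\right) \left(I - 22\right) = \left(59 + I\right) \left(-22 + I\right) = \left(-22 + I\right) \left(59 + I\right)$)
$W{\left(-15 \right)} 1 O = \left(-1298 + \left(-15\right)^{2} + 37 \left(-15\right)\right) 1 \left(-1\right) = \left(-1298 + 225 - 555\right) \left(-1\right) = \left(-1628\right) \left(-1\right) = 1628$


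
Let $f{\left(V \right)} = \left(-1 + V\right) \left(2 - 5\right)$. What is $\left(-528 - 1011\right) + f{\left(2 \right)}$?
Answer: $-1542$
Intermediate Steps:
$f{\left(V \right)} = 3 - 3 V$ ($f{\left(V \right)} = \left(-1 + V\right) \left(-3\right) = 3 - 3 V$)
$\left(-528 - 1011\right) + f{\left(2 \right)} = \left(-528 - 1011\right) + \left(3 - 6\right) = -1539 + \left(3 - 6\right) = -1539 - 3 = -1542$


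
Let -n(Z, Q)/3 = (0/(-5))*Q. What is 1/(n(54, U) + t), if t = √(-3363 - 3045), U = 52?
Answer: -I*√178/1068 ≈ -0.012492*I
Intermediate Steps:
n(Z, Q) = 0 (n(Z, Q) = -3*0/(-5)*Q = -3*0*(-⅕)*Q = -0*Q = -3*0 = 0)
t = 6*I*√178 (t = √(-6408) = 6*I*√178 ≈ 80.05*I)
1/(n(54, U) + t) = 1/(0 + 6*I*√178) = 1/(6*I*√178) = -I*√178/1068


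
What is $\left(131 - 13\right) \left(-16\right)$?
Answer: $-1888$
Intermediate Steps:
$\left(131 - 13\right) \left(-16\right) = 118 \left(-16\right) = -1888$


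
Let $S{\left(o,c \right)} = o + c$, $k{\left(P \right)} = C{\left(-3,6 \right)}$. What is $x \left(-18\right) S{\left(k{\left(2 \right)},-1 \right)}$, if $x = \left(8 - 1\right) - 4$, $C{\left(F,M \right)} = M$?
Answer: $-270$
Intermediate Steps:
$k{\left(P \right)} = 6$
$S{\left(o,c \right)} = c + o$
$x = 3$ ($x = 7 - 4 = 3$)
$x \left(-18\right) S{\left(k{\left(2 \right)},-1 \right)} = 3 \left(-18\right) \left(-1 + 6\right) = \left(-54\right) 5 = -270$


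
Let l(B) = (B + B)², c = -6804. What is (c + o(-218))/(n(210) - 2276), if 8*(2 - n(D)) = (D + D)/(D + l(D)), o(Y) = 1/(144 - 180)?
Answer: 205998745/68847633 ≈ 2.9921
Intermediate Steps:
l(B) = 4*B² (l(B) = (2*B)² = 4*B²)
o(Y) = -1/36 (o(Y) = 1/(-36) = -1/36)
n(D) = 2 - D/(4*(D + 4*D²)) (n(D) = 2 - (D + D)/(8*(D + 4*D²)) = 2 - 2*D/(8*(D + 4*D²)) = 2 - D/(4*(D + 4*D²)))
(c + o(-218))/(n(210) - 2276) = (-6804 - 1/36)/((7 + 32*210)/(4*(1 + 4*210)) - 2276) = -244945/(36*((7 + 6720)/(4*(1 + 840)) - 2276)) = -244945/(36*((¼)*6727/841 - 2276)) = -244945/(36*((¼)*(1/841)*6727 - 2276)) = -244945/(36*(6727/3364 - 2276)) = -244945/(36*(-7649737/3364)) = -244945/36*(-3364/7649737) = 205998745/68847633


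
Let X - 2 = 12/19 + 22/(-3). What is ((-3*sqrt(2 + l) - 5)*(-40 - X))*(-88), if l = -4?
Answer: -885280/57 - 177056*I*sqrt(2)/19 ≈ -15531.0 - 13179.0*I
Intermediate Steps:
X = -268/57 (X = 2 + (12/19 + 22/(-3)) = 2 + (12*(1/19) + 22*(-1/3)) = 2 + (12/19 - 22/3) = 2 - 382/57 = -268/57 ≈ -4.7018)
((-3*sqrt(2 + l) - 5)*(-40 - X))*(-88) = ((-3*sqrt(2 - 4) - 5)*(-40 - 1*(-268/57)))*(-88) = ((-3*I*sqrt(2) - 5)*(-40 + 268/57))*(-88) = ((-3*I*sqrt(2) - 5)*(-2012/57))*(-88) = ((-5 - 3*I*sqrt(2))*(-2012/57))*(-88) = (10060/57 + 2012*I*sqrt(2)/19)*(-88) = -885280/57 - 177056*I*sqrt(2)/19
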